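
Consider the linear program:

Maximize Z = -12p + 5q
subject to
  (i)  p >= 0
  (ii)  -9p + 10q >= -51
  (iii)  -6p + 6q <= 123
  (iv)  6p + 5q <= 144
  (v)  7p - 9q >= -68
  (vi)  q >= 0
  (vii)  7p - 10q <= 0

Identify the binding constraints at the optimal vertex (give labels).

Feasible corners and Z = -12p + 5q:
  (0, 68/9) → Z = 340/9
  (0, 0) → Z = 0
  (956/89, 1416/89) → Z = -4392/89
  (288/19, 1008/95) → Z = -2448/19

The maximum is at (0, 68/9). Substituting into each constraint, equality holds for (i) and (v); the remaining constraints have slack.

(i) and (v)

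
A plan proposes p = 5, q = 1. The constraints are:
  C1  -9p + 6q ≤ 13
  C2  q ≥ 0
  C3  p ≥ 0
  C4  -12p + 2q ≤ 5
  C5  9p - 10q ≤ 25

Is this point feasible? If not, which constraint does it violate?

Constraint C5: 9p - 10q = 35, which is not ≤ 25. All other constraints are satisfied.

not feasible — violates C5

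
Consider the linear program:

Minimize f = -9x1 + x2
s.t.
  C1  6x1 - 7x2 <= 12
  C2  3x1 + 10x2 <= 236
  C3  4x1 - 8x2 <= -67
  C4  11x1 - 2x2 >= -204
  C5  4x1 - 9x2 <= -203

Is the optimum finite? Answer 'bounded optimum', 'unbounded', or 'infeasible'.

Feasible corners and f = -9x1 + x2:
  (-392/29, 802/29) → f = 4330/29
  (94/67, 1553/67) → f = 707/67
  (-110/7, 109/7) → f = 157
The feasible region has finitely many vertices and no improving ray; the minimum is 707/67 at (94/67, 1553/67).

bounded optimum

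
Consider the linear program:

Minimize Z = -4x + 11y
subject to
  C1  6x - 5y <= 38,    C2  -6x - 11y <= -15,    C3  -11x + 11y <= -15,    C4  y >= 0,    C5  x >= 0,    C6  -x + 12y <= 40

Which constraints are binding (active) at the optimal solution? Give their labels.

Vertices and Z = -4x + 11y:
  (19/3, 0) → Z = -76/3
  (656/67, 278/67) → Z = 434/67
  (30/17, 75/187) → Z = -45/17
  (5/2, 0) → Z = -10
  (620/121, 455/121) → Z = 2525/121

The minimum is at (19/3, 0). Substituting into each constraint, equality holds for C1 and C4; the remaining constraints have slack.

C1 and C4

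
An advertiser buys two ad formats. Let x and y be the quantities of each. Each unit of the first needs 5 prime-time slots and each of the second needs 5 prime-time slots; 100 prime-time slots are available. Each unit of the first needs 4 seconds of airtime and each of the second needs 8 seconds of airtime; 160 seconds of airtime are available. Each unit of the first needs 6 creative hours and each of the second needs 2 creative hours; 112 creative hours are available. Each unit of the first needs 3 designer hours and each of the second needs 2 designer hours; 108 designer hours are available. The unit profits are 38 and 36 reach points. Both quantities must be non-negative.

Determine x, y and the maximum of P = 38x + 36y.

x = 18, y = 2, maximum P = 756

Corner points and P = 38x + 36y:
  (0, 0) → P = 0
  (0, 20) → P = 720
  (56/3, 0) → P = 2128/3
  (18, 2) → P = 756

At the optimal vertex, 5x + 5y = 100 and 6x + 2y = 112.
Solving simultaneously gives x = 18, y = 2.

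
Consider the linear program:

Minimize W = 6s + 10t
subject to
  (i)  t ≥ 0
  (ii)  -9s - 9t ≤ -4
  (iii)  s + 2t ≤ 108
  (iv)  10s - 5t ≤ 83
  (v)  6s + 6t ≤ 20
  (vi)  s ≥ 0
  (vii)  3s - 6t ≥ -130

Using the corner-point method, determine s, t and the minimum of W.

Feasible corners and W = 6s + 10t:
  (4/9, 0) → W = 8/3
  (10/3, 0) → W = 20
  (0, 4/9) → W = 40/9
  (0, 10/3) → W = 100/3

At the optimal vertex, t = 0 and -9s - 9t = -4.
Solving simultaneously gives s = 4/9, t = 0.

s = 4/9, t = 0, minimum W = 8/3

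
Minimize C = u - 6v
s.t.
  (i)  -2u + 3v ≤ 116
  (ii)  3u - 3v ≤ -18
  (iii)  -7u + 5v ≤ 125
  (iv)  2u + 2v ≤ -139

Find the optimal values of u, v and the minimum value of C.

Corner points and C = u - 6v:
  (-95/2, -83/2) → C = 403/2
  (-151/4, -127/4) → C = 611/4
  (-315/8, -241/8) → C = 1131/8

At the optimal vertex, -7u + 5v = 125 and 2u + 2v = -139.
Solving simultaneously gives u = -315/8, v = -241/8.

u = -315/8, v = -241/8, minimum C = 1131/8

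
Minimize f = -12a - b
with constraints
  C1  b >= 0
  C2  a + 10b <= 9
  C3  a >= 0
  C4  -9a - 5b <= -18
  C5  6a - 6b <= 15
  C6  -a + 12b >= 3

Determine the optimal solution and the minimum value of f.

a = 34/11, b = 13/22, minimum f = -829/22

Feasible corners and f = -12a - b:
  (27/17, 63/85) → f = -99/5
  (34/11, 13/22) → f = -829/22
  (201/113, 45/113) → f = -2457/113
  (3, 1/2) → f = -73/2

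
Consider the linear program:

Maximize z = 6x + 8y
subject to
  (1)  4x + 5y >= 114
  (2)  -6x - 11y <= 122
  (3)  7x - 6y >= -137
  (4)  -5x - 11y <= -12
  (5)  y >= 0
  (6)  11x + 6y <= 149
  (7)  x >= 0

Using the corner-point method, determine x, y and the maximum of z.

Feasible corners and z = 6x + 8y:
  (61/31, 658/31) → z = 5630/31
  (0, 114/5) → z = 912/5
  (2/3, 425/18) → z = 1736/9
  (0, 137/6) → z = 548/3

At the optimal vertex, 7x - 6y = -137 and 11x + 6y = 149.
Solving simultaneously gives x = 2/3, y = 425/18.

x = 2/3, y = 425/18, maximum z = 1736/9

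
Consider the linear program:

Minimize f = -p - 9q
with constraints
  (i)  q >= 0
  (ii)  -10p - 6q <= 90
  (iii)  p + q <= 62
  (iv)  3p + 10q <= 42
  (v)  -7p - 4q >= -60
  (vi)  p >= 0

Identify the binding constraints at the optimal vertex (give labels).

(iv) and (vi)

Vertices and f = -p - 9q:
  (60/7, 0) → f = -60/7
  (0, 0) → f = 0
  (216/29, 57/29) → f = -729/29
  (0, 21/5) → f = -189/5

The minimum is at (0, 21/5). Substituting into each constraint, equality holds for (iv) and (vi); the remaining constraints have slack.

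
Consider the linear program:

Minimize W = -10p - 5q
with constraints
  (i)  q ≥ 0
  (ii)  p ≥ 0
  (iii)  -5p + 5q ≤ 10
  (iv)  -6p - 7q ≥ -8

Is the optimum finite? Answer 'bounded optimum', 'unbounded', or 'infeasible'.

Vertices and W = -10p - 5q:
  (0, 0) → W = 0
  (4/3, 0) → W = -40/3
  (0, 8/7) → W = -40/7
The feasible region has finitely many vertices and no improving ray; the minimum is -40/3 at (4/3, 0).

bounded optimum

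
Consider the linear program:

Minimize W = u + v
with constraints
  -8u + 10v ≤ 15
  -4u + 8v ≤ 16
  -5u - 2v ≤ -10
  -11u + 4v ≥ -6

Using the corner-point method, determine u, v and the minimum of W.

u = 26/21, v = 40/21, minimum W = 22/7

Feasible corners and W = u + v:
  (35/33, 155/66) → W = 75/22
  (20/13, 71/26) → W = 111/26
  (26/21, 40/21) → W = 22/7

The binding constraints are -5u - 2v = -10 and -11u + 4v = -6.
Solving simultaneously gives u = 26/21, v = 40/21.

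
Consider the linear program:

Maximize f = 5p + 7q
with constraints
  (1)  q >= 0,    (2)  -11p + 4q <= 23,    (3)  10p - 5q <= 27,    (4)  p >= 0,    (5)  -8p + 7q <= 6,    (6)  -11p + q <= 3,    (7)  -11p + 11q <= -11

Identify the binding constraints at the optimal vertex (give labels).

Corner points and f = 5p + 7q:
  (27/10, 0) → f = 27/2
  (1, 0) → f = 5
  (22/5, 17/5) → f = 229/5

The maximum is at (22/5, 17/5). Substituting into each constraint, equality holds for (3) and (7); the remaining constraints have slack.

(3) and (7)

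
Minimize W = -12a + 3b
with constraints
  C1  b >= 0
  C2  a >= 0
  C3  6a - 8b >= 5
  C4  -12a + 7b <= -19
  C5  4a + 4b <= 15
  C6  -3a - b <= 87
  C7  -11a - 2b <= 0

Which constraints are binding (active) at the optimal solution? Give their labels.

C1 and C5

Extreme points and W = -12a + 3b:
  (19/12, 0) → W = -19
  (15/4, 0) → W = -45
  (13/6, 1) → W = -23
  (5/2, 5/4) → W = -105/4

The minimum is at (15/4, 0). Substituting into each constraint, equality holds for C1 and C5; the remaining constraints have slack.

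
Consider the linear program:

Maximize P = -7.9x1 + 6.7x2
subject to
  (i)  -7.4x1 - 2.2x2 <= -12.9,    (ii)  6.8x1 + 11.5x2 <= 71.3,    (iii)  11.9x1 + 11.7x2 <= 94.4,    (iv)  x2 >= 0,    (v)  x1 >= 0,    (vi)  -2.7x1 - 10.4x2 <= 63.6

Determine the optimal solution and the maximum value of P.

Corner points and P = -7.9x1 + 6.7x2:
  (129/74, 0) → P = -10191/740
  (0, 129/22) → P = 8643/220
  (25139/5729, 1215/337) → P = -301048/28645
  (0, 31/5) → P = 2077/50
  (944/119, 0) → P = -37288/595

The optimum lies where 6.8x1 + 11.5x2 = 71.3 and x1 = 0.
Solving simultaneously gives x1 = 0, x2 = 31/5.

x1 = 0, x2 = 6.2, maximum P = 41.54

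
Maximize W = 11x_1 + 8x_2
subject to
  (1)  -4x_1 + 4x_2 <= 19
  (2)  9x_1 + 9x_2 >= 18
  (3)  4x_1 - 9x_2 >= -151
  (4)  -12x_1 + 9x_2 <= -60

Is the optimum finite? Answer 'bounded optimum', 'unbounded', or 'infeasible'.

unbounded

From the feasible point (26/7, -12/7), moving in the direction (9, -9) keeps every constraint satisfied while W increases without bound.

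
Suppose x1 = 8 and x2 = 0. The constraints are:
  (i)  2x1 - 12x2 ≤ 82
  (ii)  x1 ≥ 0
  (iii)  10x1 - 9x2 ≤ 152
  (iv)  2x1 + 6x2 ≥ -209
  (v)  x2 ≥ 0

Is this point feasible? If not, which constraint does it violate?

(i): 16 ≤ 82 ✓
(ii): 8 ≥ 0 ✓
(iii): 80 ≤ 152 ✓
(iv): 16 ≥ -209 ✓
(v): 0 ≥ 0 ✓

feasible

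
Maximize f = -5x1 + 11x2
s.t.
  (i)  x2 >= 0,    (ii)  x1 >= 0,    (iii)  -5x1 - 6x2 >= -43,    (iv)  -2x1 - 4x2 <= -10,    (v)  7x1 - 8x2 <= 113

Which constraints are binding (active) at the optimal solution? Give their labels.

(ii) and (iii)

Extreme points and f = -5x1 + 11x2:
  (43/5, 0) → f = -43
  (5, 0) → f = -25
  (0, 43/6) → f = 473/6
  (0, 5/2) → f = 55/2

The maximum is at (0, 43/6). Substituting into each constraint, equality holds for (ii) and (iii); the remaining constraints have slack.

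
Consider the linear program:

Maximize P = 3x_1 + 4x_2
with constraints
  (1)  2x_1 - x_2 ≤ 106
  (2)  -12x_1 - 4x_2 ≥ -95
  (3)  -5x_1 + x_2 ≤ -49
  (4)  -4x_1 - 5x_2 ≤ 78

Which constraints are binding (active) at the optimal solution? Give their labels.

Corner points and P = 3x_1 + 4x_2:
  (291/32, -113/32) → P = 421/32
  (787/44, -329/11) → P = -2903/44
  (167/29, -586/29) → P = -1843/29

The maximum is at (291/32, -113/32). Substituting into each constraint, equality holds for (2) and (3); the remaining constraints have slack.

(2) and (3)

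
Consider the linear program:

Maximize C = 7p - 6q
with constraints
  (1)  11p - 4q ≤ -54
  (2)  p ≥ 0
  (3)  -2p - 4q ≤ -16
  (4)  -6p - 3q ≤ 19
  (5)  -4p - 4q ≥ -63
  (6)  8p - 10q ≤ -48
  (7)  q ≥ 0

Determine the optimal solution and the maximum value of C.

Corner points and C = 7p - 6q:
  (0, 27/2) → C = -81
  (3/5, 303/20) → C = -867/10
  (0, 63/4) → C = -189/2

At the optimal vertex, 11p - 4q = -54 and p = 0.
Solving simultaneously gives p = 0, q = 27/2.

p = 0, q = 27/2, maximum C = -81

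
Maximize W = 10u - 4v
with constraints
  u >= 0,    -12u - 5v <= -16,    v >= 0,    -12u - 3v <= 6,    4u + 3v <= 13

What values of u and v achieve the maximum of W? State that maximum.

Corner points and W = 10u - 4v:
  (0, 16/5) → W = -64/5
  (0, 13/3) → W = -52/3
  (4/3, 0) → W = 40/3
  (13/4, 0) → W = 65/2

u = 13/4, v = 0, maximum W = 65/2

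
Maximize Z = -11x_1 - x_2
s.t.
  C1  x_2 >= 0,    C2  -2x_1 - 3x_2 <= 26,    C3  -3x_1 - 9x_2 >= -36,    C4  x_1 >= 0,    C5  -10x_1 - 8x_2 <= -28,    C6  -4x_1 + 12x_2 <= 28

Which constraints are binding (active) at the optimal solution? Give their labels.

C5 and C6

Corner points and Z = -11x_1 - x_2:
  (12, 0) → Z = -132
  (14/5, 0) → Z = -154/5
  (5/2, 19/6) → Z = -92/3
  (14/19, 49/19) → Z = -203/19

The maximum is at (14/19, 49/19). Substituting into each constraint, equality holds for C5 and C6; the remaining constraints have slack.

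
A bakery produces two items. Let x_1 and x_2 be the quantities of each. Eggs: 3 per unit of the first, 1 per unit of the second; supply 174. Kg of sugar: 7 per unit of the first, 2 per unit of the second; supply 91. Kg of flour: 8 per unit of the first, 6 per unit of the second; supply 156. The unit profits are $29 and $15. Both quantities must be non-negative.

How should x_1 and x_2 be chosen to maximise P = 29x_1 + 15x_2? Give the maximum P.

x_1 = 9, x_2 = 14, maximum P = 471

Corner points and P = 29x_1 + 15x_2:
  (0, 0) → P = 0
  (0, 26) → P = 390
  (13, 0) → P = 377
  (9, 14) → P = 471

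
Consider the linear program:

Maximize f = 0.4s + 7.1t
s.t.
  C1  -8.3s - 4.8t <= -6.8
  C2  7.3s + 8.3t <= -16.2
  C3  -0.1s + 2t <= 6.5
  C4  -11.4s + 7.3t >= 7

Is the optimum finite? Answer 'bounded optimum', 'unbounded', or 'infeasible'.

The boundaries -8.3s - 4.8t = -6.8 and 7.3s + 8.3t = -16.2 meet at (2684/677, -3682/677), but that point violates -11.4s + 7.3t ≥ 7. Every candidate vertex is excluded by some other constraint, so the feasible region is empty.

infeasible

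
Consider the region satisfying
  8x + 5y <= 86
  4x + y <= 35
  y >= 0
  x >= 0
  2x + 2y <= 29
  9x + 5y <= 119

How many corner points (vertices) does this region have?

5

The feasible vertices (each the meet of two boundaries and inside every other half-plane) are:
  (89/12, 16/3)
  (9/2, 10)
  (35/4, 0)
  (0, 0)
  (0, 29/2)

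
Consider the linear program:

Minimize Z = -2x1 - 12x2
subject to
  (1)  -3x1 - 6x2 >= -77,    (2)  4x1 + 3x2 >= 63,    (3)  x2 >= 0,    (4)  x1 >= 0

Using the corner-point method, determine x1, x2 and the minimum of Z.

x1 = 49/5, x2 = 119/15, minimum Z = -574/5

The optimum lies where -3x1 - 6x2 = -77 and 4x1 + 3x2 = 63.
Solving simultaneously gives x1 = 49/5, x2 = 119/15.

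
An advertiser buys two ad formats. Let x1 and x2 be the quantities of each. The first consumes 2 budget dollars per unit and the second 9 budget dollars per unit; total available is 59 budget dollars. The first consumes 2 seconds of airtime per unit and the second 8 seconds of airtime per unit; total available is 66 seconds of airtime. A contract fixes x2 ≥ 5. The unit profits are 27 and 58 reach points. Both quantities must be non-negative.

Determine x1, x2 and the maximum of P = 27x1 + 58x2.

Feasible corners and P = 27x1 + 58x2:
  (0, 59/9) → P = 3422/9
  (0, 5) → P = 290
  (7, 5) → P = 479

The binding constraints are 2x1 + 9x2 = 59 and x2 = 5.
Solving simultaneously gives x1 = 7, x2 = 5.

x1 = 7, x2 = 5, maximum P = 479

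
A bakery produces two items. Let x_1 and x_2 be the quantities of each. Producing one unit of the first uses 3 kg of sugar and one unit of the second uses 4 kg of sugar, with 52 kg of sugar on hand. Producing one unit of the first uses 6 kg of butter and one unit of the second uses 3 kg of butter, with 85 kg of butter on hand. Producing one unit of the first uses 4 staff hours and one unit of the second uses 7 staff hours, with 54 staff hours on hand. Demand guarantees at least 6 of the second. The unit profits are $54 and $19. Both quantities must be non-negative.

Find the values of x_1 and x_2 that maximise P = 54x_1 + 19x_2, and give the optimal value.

Feasible corners and P = 54x_1 + 19x_2:
  (0, 54/7) → P = 1026/7
  (0, 6) → P = 114
  (3, 6) → P = 276

The binding constraints are 4x_1 + 7x_2 = 54 and x_2 = 6.
Solving simultaneously gives x_1 = 3, x_2 = 6.

x_1 = 3, x_2 = 6, maximum P = 276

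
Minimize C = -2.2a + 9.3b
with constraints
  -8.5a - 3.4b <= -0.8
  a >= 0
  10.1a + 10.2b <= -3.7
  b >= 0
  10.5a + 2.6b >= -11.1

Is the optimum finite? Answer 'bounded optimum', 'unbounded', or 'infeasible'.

infeasible

The boundaries -8.5a - 3.4b = -0.8 and a = 0 meet at (0, 4/17), but that point violates 10.1a + 10.2b ≤ -3.7. Every candidate vertex is excluded by some other constraint, so the feasible region is empty.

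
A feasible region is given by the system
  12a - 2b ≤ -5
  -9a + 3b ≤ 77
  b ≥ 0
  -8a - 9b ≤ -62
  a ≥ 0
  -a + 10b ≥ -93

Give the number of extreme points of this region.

4

Of the 15 pairwise boundary intersections, those satisfying every inequality are:
  (139/18, 293/6)
  (79/124, 196/31)
  (0, 77/3)
  (0, 62/9)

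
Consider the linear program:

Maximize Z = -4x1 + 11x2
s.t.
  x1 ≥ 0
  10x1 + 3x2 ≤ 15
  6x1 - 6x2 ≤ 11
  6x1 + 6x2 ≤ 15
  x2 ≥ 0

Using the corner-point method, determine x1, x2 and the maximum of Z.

Feasible corners and Z = -4x1 + 11x2:
  (0, 5/2) → Z = 55/2
  (0, 0) → Z = 0
  (15/14, 10/7) → Z = 80/7
  (3/2, 0) → Z = -6

x1 = 0, x2 = 5/2, maximum Z = 55/2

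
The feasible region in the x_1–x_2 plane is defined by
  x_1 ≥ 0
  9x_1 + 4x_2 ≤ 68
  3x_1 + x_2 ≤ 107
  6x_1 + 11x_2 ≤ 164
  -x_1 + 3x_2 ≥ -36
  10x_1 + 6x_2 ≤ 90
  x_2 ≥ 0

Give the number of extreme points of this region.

Pairwise boundary intersections that survive every other constraint:
  (0, 164/11)
  (0, 0)
  (24/7, 65/7)
  (68/9, 0)
  (3/37, 550/37)

5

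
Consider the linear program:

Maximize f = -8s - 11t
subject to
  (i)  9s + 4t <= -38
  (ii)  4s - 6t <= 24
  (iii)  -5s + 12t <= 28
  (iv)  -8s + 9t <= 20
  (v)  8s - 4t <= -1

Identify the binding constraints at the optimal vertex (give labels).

Corner points and f = -8s - 11t:
  (-422/113, -124/113) → f = 4740/113
  (-39/17, -295/68) → f = 4493/68
  (-28, -68/3) → f = 1420/3
  (-51/16, -49/8) → f = 743/8

The maximum is at (-28, -68/3). Substituting into each constraint, equality holds for (ii) and (iv); the remaining constraints have slack.

(ii) and (iv)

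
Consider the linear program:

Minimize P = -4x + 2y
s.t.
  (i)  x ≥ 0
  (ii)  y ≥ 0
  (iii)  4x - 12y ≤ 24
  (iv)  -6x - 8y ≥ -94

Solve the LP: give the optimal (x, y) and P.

Feasible corners and P = -4x + 2y:
  (0, 0) → P = 0
  (0, 47/4) → P = 47/2
  (6, 0) → P = -24
  (165/13, 29/13) → P = -602/13

x = 165/13, y = 29/13, minimum P = -602/13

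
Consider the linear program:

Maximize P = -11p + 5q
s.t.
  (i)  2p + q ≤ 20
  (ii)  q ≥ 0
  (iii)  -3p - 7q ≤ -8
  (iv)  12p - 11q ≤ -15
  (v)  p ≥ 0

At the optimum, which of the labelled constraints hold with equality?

Feasible corners and P = -11p + 5q:
  (205/34, 135/17) → P = -905/34
  (0, 20) → P = 100
  (0, 15/11) → P = 75/11

The maximum is at (0, 20). Substituting into each constraint, equality holds for (i) and (v); the remaining constraints have slack.

(i) and (v)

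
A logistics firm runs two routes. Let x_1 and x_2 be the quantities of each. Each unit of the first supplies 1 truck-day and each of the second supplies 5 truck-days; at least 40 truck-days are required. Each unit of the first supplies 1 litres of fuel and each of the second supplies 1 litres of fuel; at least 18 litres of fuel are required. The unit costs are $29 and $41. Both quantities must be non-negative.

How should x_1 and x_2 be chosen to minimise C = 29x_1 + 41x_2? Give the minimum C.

x_1 = 25/2, x_2 = 11/2, minimum C = 588

Vertices and C = 29x_1 + 41x_2:
  (0, 18) → C = 738
  (40, 0) → C = 1160
  (25/2, 11/2) → C = 588
The feasible region is unbounded (it extends along (0, 1), (1, 0)), but C strictly increases along every unbounded feasible direction, so there is no improving ray and the minimum is attained at a vertex.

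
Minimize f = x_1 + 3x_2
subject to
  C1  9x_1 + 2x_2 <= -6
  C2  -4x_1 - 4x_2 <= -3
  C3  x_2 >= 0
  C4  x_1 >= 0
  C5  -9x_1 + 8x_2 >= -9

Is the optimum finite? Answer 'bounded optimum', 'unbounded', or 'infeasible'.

infeasible

The boundaries 9x_1 + 2x_2 = -6 and -4x_1 - 4x_2 = -3 meet at (-15/14, 51/28), but that point violates x_1 ≥ 0. Every candidate vertex is excluded by some other constraint, so the feasible region is empty.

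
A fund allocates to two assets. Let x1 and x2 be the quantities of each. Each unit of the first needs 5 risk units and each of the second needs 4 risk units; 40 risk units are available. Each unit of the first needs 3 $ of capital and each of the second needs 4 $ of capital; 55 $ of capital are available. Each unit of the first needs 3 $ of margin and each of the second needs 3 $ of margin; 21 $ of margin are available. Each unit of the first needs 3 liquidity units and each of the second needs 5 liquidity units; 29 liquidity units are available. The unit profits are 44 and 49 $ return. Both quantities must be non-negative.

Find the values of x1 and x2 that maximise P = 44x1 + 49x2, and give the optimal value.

Extreme points and P = 44x1 + 49x2:
  (0, 0) → P = 0
  (0, 29/5) → P = 1421/5
  (7, 0) → P = 308
  (3, 4) → P = 328

The binding constraints are 3x1 + 3x2 = 21 and 3x1 + 5x2 = 29.
Solving simultaneously gives x1 = 3, x2 = 4.

x1 = 3, x2 = 4, maximum P = 328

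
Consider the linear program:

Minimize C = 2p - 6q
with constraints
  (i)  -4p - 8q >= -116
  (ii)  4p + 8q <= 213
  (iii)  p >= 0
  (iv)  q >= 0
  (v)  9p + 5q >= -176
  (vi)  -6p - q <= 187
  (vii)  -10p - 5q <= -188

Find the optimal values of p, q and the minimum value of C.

p = 77/5, q = 34/5, minimum C = -10

Extreme points and C = 2p - 6q:
  (29, 0) → C = 58
  (77/5, 34/5) → C = -10
  (94/5, 0) → C = 188/5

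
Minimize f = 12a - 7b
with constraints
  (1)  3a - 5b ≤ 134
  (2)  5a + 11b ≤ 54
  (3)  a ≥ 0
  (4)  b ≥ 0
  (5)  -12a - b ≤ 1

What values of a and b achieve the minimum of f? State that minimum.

a = 0, b = 54/11, minimum f = -378/11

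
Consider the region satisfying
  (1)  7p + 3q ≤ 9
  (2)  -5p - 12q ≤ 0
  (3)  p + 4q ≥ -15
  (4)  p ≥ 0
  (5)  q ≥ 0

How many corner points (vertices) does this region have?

3

Intersecting each pair of boundary lines and keeping only the points that satisfy every inequality leaves:
  (0, 3)
  (9/7, 0)
  (0, 0)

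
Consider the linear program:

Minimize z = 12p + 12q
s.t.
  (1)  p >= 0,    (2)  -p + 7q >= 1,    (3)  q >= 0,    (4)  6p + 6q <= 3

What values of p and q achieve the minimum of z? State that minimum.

p = 0, q = 1/7, minimum z = 12/7

At the optimal vertex, p = 0 and -p + 7q = 1.
Solving simultaneously gives p = 0, q = 1/7.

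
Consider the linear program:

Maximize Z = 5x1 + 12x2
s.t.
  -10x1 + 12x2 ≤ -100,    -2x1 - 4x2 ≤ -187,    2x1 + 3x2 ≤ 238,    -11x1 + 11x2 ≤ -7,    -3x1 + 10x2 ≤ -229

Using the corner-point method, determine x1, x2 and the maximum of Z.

Extreme points and Z = 5x1 + 12x2:
  (391/2, -51) → Z = 731/2
  (1393/16, 103/32) → Z = 7583/16
  (3067/29, 256/29) → Z = 18407/29

x1 = 3067/29, x2 = 256/29, maximum Z = 18407/29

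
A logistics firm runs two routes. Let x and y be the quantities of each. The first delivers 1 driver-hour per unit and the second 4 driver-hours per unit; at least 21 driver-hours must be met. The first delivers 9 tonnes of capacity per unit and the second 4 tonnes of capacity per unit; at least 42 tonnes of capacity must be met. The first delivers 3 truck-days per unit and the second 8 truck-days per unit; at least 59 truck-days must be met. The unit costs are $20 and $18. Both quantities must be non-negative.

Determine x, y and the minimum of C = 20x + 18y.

x = 5/3, y = 27/4, minimum C = 929/6

Extreme points and C = 20x + 18y:
  (0, 21/2) → C = 189
  (21, 0) → C = 420
  (17, 1) → C = 358
  (5/3, 27/4) → C = 929/6
The feasible region is unbounded (it extends along (0, 1), (1, 0)), but C strictly increases along every unbounded feasible direction, so there is no improving ray and the minimum is attained at a vertex.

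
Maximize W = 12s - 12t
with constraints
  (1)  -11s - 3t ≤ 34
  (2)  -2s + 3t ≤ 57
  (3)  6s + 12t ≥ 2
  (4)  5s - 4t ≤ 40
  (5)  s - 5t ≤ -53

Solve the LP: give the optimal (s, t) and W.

s = 412/21, t = 305/21, maximum W = 428/7

Vertices and W = 12s - 12t:
  (-7, 43/3) → W = -256
  (-329/58, 549/58) → W = -5268/29
  (348/7, 365/7) → W = -204/7
  (412/21, 305/21) → W = 428/7

The binding constraints are 5s - 4t = 40 and s - 5t = -53.
Solving simultaneously gives s = 412/21, t = 305/21.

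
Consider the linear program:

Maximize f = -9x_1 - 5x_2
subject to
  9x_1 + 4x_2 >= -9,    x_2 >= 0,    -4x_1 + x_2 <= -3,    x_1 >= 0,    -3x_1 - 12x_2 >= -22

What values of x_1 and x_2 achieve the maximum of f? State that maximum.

Vertices and f = -9x_1 - 5x_2:
  (3/4, 0) → f = -27/4
  (22/3, 0) → f = -66
  (58/51, 79/51) → f = -917/51

At the optimal vertex, x_2 = 0 and -4x_1 + x_2 = -3.
Solving simultaneously gives x_1 = 3/4, x_2 = 0.

x_1 = 3/4, x_2 = 0, maximum f = -27/4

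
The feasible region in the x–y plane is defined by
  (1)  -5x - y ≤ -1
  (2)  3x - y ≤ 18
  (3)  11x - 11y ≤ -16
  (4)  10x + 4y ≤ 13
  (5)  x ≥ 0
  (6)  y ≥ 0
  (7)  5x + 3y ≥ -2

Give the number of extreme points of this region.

Intersecting each pair of boundary lines and keeping only the points that satisfy every inequality leaves:
  (79/154, 303/154)
  (0, 16/11)
  (0, 13/4)

3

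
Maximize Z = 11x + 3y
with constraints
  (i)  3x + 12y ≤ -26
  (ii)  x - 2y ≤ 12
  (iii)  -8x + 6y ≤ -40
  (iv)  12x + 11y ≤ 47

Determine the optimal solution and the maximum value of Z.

x = 46/9, y = -31/9, maximum Z = 413/9

Feasible corners and Z = 11x + 3y:
  (46/9, -31/9) → Z = 413/9
  (54/19, -164/57) → Z = 430/19
  (4/5, -28/5) → Z = -8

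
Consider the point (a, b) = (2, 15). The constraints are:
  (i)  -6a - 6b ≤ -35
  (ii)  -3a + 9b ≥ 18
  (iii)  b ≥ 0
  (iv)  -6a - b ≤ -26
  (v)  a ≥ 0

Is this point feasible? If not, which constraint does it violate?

feasible

(i): -102 ≤ -35 ✓
(ii): 129 ≥ 18 ✓
(iii): 15 ≥ 0 ✓
(iv): -27 ≤ -26 ✓
(v): 2 ≥ 0 ✓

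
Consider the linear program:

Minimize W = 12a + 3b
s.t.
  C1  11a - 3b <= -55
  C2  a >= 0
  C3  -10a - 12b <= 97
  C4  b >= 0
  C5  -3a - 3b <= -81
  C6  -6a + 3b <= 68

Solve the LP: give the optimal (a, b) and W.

Vertices and W = 12a + 3b:
  (13/7, 176/7) → W = 684/7
  (13/5, 418/15) → W = 574/5
  (13/9, 230/9) → W = 94

The optimum lies where -3a - 3b = -81 and -6a + 3b = 68.
Solving simultaneously gives a = 13/9, b = 230/9.

a = 13/9, b = 230/9, minimum W = 94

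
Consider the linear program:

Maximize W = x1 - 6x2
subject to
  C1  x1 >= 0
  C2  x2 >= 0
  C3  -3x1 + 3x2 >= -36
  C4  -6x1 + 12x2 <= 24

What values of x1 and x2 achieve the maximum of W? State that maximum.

x1 = 12, x2 = 0, maximum W = 12

Vertices and W = x1 - 6x2:
  (0, 0) → W = 0
  (0, 2) → W = -12
  (12, 0) → W = 12
  (28, 16) → W = -68

The binding constraints are x2 = 0 and -3x1 + 3x2 = -36.
Solving simultaneously gives x1 = 12, x2 = 0.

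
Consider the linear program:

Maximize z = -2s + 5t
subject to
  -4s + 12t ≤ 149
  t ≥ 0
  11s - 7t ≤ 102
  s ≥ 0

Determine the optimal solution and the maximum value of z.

Feasible corners and z = -2s + 5t:
  (2267/104, 2047/104) → z = 5701/104
  (0, 149/12) → z = 745/12
  (102/11, 0) → z = -204/11
  (0, 0) → z = 0

s = 0, t = 149/12, maximum z = 745/12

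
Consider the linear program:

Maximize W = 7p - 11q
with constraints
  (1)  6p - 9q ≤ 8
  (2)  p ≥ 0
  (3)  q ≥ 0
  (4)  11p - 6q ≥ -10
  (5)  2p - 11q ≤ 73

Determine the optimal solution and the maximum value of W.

p = 4/3, q = 0, maximum W = 28/3

Corner points and W = 7p - 11q:
  (4/3, 0) → W = 28/3
  (0, 0) → W = 0
  (0, 5/3) → W = -55/3
The feasible region is unbounded (it extends along (6, 11), (3, 2)), but W strictly decreases along every unbounded feasible direction, so there is no improving ray and the maximum is attained at a vertex.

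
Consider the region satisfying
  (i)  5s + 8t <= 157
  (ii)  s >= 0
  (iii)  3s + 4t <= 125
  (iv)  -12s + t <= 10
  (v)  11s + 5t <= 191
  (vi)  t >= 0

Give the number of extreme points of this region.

Of the 15 pairwise boundary intersections, those satisfying every inequality are:
  (77/101, 1934/101)
  (743/63, 772/63)
  (0, 10)
  (0, 0)
  (191/11, 0)

5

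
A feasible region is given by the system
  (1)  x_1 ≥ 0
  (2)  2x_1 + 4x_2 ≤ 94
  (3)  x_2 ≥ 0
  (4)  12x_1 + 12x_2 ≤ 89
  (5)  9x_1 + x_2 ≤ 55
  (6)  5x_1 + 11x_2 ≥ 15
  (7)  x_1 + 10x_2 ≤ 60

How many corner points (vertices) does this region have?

6

The feasible vertices (each the meet of two boundaries and inside every other half-plane) are:
  (0, 15/11)
  (0, 6)
  (55/9, 0)
  (3, 0)
  (571/96, 47/32)
  (85/54, 631/108)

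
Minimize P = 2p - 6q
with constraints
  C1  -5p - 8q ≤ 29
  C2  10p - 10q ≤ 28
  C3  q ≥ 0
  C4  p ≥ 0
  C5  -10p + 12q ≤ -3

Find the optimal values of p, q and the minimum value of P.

p = 153/10, q = 25/2, minimum P = -222/5

Feasible corners and P = 2p - 6q:
  (14/5, 0) → P = 28/5
  (153/10, 25/2) → P = -222/5
  (3/10, 0) → P = 3/5

The binding constraints are 10p - 10q = 28 and -10p + 12q = -3.
Solving simultaneously gives p = 153/10, q = 25/2.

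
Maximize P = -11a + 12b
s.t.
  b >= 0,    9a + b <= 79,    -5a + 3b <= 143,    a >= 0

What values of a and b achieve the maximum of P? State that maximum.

Corner points and P = -11a + 12b:
  (79/9, 0) → P = -869/9
  (0, 0) → P = 0
  (47/16, 841/16) → P = 9575/16
  (0, 143/3) → P = 572

a = 47/16, b = 841/16, maximum P = 9575/16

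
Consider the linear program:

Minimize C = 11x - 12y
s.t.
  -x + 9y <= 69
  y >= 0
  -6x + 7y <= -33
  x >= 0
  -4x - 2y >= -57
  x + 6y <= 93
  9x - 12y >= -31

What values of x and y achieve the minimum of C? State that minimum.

Vertices and C = 11x - 12y:
  (11/2, 0) → C = 121/2
  (57/4, 0) → C = 627/4
  (93/8, 21/4) → C = 519/8

x = 11/2, y = 0, minimum C = 121/2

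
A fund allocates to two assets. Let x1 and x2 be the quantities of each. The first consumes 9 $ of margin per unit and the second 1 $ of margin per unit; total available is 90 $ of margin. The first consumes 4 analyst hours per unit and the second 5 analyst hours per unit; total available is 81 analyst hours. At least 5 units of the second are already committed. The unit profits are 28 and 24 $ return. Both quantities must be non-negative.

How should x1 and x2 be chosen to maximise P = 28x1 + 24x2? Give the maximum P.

Extreme points and P = 28x1 + 24x2:
  (0, 81/5) → P = 1944/5
  (0, 5) → P = 120
  (9, 9) → P = 468
  (85/9, 5) → P = 3460/9

The binding constraints are 9x1 + x2 = 90 and 4x1 + 5x2 = 81.
Solving simultaneously gives x1 = 9, x2 = 9.

x1 = 9, x2 = 9, maximum P = 468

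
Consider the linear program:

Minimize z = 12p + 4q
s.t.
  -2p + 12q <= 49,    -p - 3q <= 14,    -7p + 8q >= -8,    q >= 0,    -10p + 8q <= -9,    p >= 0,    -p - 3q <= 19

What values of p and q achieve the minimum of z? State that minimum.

The optimum lies where q = 0 and -10p + 8q = -9.
Solving simultaneously gives p = 9/10, q = 0.

p = 9/10, q = 0, minimum z = 54/5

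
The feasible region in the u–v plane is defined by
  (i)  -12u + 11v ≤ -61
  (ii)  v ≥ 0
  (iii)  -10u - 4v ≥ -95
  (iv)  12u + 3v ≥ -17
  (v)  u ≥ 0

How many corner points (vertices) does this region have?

3

Intersecting each pair of boundary lines and keeping only the points that satisfy every inequality leaves:
  (61/12, 0)
  (1289/158, 265/79)
  (19/2, 0)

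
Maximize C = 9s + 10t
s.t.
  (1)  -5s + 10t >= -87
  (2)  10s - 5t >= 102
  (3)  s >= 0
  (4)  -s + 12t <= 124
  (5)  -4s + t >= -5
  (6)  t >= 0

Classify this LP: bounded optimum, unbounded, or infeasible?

infeasible

The boundaries -5s + 10t = -87 and -s + 12t = 124 meet at (1142/25, 707/50), but that point violates -4s + t ≥ -5. Every candidate vertex is excluded by some other constraint, so the feasible region is empty.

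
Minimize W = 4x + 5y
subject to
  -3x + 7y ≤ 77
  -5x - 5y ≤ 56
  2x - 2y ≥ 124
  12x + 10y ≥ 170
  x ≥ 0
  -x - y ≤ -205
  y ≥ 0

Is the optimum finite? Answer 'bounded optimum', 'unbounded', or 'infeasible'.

bounded optimum

Feasible corners and W = 4x + 5y:
  (679/5, 346/5) → W = 4446/5
  (205, 0) → W = 820
The feasible region has finitely many vertices and no improving ray; the minimum is 820 at (205, 0).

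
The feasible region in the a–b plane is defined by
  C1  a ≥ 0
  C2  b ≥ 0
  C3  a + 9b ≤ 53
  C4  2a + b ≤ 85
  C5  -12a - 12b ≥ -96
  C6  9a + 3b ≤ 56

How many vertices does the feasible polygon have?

5

Pairwise boundary intersections that survive every other constraint:
  (0, 0)
  (0, 53/9)
  (56/9, 0)
  (19/8, 45/8)
  (16/3, 8/3)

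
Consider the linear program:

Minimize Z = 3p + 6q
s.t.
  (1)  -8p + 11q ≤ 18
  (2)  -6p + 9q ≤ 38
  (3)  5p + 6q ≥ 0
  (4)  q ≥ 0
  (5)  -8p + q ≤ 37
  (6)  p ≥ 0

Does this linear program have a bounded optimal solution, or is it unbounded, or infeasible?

bounded optimum

Vertices and Z = 3p + 6q:
  (128/3, 98/3) → Z = 324
  (0, 18/11) → Z = 108/11
  (0, 0) → Z = 0
The feasible region has finitely many vertices and no improving ray; the minimum is 0 at (0, 0).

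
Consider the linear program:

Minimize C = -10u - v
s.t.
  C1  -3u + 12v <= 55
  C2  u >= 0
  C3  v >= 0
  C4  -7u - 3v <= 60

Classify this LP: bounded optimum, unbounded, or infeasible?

From the feasible point (0, 55/12), moving in the direction (12, 3) keeps every constraint satisfied while C decreases without bound.

unbounded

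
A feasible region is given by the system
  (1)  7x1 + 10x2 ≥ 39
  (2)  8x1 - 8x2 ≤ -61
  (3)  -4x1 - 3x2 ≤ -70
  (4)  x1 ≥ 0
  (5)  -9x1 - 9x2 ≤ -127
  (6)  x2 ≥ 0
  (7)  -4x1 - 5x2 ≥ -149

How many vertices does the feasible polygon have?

4

Pairwise boundary intersections that survive every other constraint:
  (377/56, 201/14)
  (887/72, 359/18)
  (0, 70/3)
  (0, 149/5)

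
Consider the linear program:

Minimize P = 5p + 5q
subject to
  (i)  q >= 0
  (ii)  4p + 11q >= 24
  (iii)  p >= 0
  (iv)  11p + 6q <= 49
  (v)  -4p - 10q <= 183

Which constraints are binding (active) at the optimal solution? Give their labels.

(ii) and (iii)

Feasible corners and P = 5p + 5q:
  (0, 24/11) → P = 120/11
  (395/97, 68/97) → P = 2315/97
  (0, 49/6) → P = 245/6

The minimum is at (0, 24/11). Substituting into each constraint, equality holds for (ii) and (iii); the remaining constraints have slack.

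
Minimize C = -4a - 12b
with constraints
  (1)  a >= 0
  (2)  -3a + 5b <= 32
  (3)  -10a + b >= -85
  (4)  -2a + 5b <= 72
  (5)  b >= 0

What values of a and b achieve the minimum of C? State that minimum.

a = 457/47, b = 575/47, minimum C = -8728/47

The binding constraints are -3a + 5b = 32 and -10a + b = -85.
Solving simultaneously gives a = 457/47, b = 575/47.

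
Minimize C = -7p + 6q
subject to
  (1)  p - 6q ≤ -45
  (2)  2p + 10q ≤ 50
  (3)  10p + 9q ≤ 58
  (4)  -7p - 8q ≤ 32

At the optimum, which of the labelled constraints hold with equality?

(1) and (2)

Extreme points and C = -7p + 6q:
  (-75/11, 70/11) → C = 945/11
  (-276/25, 283/50) → C = 2781/25
  (-40/3, 23/3) → C = 418/3

The minimum is at (-75/11, 70/11). Substituting into each constraint, equality holds for (1) and (2); the remaining constraints have slack.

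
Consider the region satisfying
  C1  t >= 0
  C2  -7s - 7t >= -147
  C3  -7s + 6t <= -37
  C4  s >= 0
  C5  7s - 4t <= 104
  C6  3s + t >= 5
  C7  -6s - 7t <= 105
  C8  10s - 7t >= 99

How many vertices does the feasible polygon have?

4

Of the 28 pairwise boundary intersections, those satisfying every inequality are:
  (104/7, 0)
  (99/10, 0)
  (188/11, 43/11)
  (246/17, 111/17)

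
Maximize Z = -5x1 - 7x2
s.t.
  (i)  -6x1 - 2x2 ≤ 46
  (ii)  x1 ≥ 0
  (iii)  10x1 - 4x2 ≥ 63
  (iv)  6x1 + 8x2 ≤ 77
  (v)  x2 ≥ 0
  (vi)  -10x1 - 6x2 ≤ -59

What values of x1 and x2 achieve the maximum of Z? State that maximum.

Extreme points and Z = -5x1 - 7x2:
  (203/26, 49/13) → Z = -1701/26
  (63/10, 0) → Z = -63/2
  (77/6, 0) → Z = -385/6

x1 = 63/10, x2 = 0, maximum Z = -63/2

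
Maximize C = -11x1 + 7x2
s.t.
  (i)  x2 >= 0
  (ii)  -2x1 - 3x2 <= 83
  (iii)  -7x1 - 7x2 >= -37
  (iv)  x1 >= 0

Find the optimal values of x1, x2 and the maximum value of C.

Corner points and C = -11x1 + 7x2:
  (37/7, 0) → C = -407/7
  (0, 0) → C = 0
  (0, 37/7) → C = 37

The optimum lies where -7x1 - 7x2 = -37 and x1 = 0.
Solving simultaneously gives x1 = 0, x2 = 37/7.

x1 = 0, x2 = 37/7, maximum C = 37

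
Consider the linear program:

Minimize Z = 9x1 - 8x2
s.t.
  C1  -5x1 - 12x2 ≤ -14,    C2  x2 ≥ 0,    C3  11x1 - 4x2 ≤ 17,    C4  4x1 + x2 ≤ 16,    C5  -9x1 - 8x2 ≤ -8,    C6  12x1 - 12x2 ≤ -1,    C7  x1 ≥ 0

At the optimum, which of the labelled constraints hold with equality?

Corner points and Z = 9x1 - 8x2:
  (13/17, 173/204) → Z = 5/51
  (0, 7/6) → Z = -28/3
  (3, 4) → Z = -5
  (52/21, 215/84) → Z = 38/21
  (0, 16) → Z = -128

The minimum is at (0, 16). Substituting into each constraint, equality holds for C4 and C7; the remaining constraints have slack.

C4 and C7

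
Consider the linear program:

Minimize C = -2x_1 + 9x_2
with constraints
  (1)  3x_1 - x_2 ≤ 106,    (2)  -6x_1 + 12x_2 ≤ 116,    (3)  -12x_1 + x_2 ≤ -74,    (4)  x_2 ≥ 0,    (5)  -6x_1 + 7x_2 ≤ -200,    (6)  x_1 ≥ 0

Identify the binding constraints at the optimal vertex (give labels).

Extreme points and C = -2x_1 + 9x_2:
  (106/3, 0) → C = -212/3
  (542/15, 12/5) → C = -152/3
  (100/3, 0) → C = -200/3

The minimum is at (106/3, 0). Substituting into each constraint, equality holds for (1) and (4); the remaining constraints have slack.

(1) and (4)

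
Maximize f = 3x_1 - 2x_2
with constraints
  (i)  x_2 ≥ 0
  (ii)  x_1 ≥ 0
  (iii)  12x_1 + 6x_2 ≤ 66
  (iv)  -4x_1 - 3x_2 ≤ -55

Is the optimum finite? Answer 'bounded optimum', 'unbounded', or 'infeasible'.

The boundaries x_2 = 0 and x_1 = 0 meet at (0, 0), but that point violates -4x_1 - 3x_2 ≤ -55. Every candidate vertex is excluded by some other constraint, so the feasible region is empty.

infeasible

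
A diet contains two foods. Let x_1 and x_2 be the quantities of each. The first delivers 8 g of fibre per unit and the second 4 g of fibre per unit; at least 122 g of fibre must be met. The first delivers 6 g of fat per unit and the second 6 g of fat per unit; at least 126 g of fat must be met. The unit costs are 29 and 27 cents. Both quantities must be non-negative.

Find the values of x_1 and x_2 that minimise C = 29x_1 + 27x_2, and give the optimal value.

Corner points and C = 29x_1 + 27x_2:
  (0, 61/2) → C = 1647/2
  (21, 0) → C = 609
  (19/2, 23/2) → C = 586
The feasible region is unbounded (it extends along (0, 1), (1, 0)), but C strictly increases along every unbounded feasible direction, so there is no improving ray and the minimum is attained at a vertex.

The binding constraints are 8x_1 + 4x_2 = 122 and 6x_1 + 6x_2 = 126.
Solving simultaneously gives x_1 = 19/2, x_2 = 23/2.

x_1 = 19/2, x_2 = 23/2, minimum C = 586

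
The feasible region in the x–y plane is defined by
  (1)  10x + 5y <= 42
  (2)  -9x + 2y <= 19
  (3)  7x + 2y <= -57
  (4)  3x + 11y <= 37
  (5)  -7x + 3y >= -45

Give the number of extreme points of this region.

3

Pairwise boundary intersections that survive every other constraint:
  (-19/4, -95/8)
  (-147/13, -538/13)
  (-81/35, -102/5)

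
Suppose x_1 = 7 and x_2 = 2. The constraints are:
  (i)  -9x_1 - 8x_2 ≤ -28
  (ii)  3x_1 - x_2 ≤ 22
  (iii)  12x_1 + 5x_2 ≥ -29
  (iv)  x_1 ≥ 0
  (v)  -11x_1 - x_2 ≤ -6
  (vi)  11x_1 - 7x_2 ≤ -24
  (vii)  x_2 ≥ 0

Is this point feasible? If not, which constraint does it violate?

Constraint (vi): 11x_1 - 7x_2 = 63, which is not ≤ -24. All other constraints are satisfied.

not feasible — violates (vi)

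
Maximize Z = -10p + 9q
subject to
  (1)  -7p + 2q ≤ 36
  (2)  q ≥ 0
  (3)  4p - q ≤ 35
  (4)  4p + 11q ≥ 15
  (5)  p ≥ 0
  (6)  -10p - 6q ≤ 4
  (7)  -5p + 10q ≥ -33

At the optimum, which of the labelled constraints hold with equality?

(1) and (3)

Corner points and Z = -10p + 9q:
  (106, 389) → Z = 2441
  (0, 18) → Z = 162
  (15/4, 0) → Z = -75/2
  (33/5, 0) → Z = -66
  (317/35, 43/35) → Z = -2783/35
  (0, 15/11) → Z = 135/11

The maximum is at (106, 389). Substituting into each constraint, equality holds for (1) and (3); the remaining constraints have slack.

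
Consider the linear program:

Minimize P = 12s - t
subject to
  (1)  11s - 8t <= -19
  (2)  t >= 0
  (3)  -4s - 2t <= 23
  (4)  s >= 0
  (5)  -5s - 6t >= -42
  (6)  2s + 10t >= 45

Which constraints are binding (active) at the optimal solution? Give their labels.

(4) and (5)

Corner points and P = 12s - t:
  (111/53, 557/106) → P = 2107/106
  (85/63, 533/126) → P = 1507/126
  (0, 7) → P = -7
  (0, 9/2) → P = -9/2

The minimum is at (0, 7). Substituting into each constraint, equality holds for (4) and (5); the remaining constraints have slack.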